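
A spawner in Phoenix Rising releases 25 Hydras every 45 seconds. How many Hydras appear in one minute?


Spawns per minute = count * (60 / interval)
= 25 * (60 / 45)
= 25 * 1.3333
= 33.33

33.33 per minute


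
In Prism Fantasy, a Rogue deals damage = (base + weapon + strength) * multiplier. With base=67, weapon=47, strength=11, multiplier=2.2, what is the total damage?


Sum base + weapon + str = 67 + 47 + 11 = 125
Multiply by 2.2:
125 * 2.2 = 275.0

275.0 damage


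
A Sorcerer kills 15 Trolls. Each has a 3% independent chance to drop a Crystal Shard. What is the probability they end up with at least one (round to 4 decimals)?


P(at least one) = 1 - P(none) = 1 - (1-p)^n
p = 3/100 = 0.03
1 - p = 0.97
(1 - p)^15 = 0.97^15 = 0.633251
P(at least one) = 1 - 0.633251 = 0.3667

0.3667


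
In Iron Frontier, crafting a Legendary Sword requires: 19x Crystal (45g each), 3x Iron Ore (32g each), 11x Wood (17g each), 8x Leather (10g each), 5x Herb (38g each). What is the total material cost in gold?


Cost breakdown:
  Crystal: 19 * 45 = 855
  Iron Ore: 3 * 32 = 96
  Wood: 11 * 17 = 187
  Leather: 8 * 10 = 80
  Herb: 5 * 38 = 190
Total = 855 + 96 + 187 + 80 + 190 = 1408

1408 gold


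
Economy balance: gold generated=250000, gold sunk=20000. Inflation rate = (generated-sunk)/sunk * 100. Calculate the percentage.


Net gold = 250000 - 20000 = 230000
Inflation rate = net / sunk * 100 = 230000 / 20000 * 100
= 11.5 * 100
= 1150.00%

1150.00%


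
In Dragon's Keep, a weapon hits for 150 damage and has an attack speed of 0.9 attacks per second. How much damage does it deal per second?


DPS = damage * attack_speed
= 150 * 0.9
= 135.0

135.0 DPS


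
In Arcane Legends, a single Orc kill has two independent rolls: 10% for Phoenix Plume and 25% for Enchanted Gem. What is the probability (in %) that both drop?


For independent events, P(both) = P(A) * P(B)
= 10% * 25%
= 250 / 100 %
= 2.5%

2.5%


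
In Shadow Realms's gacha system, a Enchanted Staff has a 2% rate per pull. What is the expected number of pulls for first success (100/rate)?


Expected pulls for a geometric distribution = 1/p = 100 / rate%
= 100 / 2
= 50.0

50.0 pulls


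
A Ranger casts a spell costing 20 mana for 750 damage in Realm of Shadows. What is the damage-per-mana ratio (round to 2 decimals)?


Efficiency = damage / mana
= 750 / 20
= 37.50

37.50 dmg/mana


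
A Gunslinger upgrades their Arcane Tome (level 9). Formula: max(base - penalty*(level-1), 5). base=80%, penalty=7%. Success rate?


raw_rate = 80 - 7 * (9 - 1)
= 80 - 7 * 8
= 80 - 56
= 24
Apply floor: max(24, 5) = 24%

24%


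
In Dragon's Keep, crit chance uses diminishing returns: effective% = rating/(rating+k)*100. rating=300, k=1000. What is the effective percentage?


effective% = rating / (rating + k) * 100
= 300 / (300 + 1000) * 100
= 300 / 1300 * 100
= 0.230769 * 100
= 23.08%

23.08%


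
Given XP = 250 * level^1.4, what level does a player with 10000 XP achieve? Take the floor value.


XP = 250 * level^1.4, so level = (XP / 250)^(1/1.4)
= (10000 / 250)^(1/1.4)
= 40.0^0.7143
= 13.9421
Floor: level = 13

level 13


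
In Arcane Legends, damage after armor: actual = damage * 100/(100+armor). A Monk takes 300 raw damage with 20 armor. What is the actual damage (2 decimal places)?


actual = 300 * 100 / (100 + 20)
= 300 * 100 / 120
= 30000 / 120
= 250.00

250.00 damage


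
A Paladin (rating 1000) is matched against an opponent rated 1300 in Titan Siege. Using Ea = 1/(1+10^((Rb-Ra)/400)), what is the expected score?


Elo expected score: Ea = 1/(1 + 10^((Rb-Ra)/400))
Rb - Ra = 1300 - 1000 = 300
(Rb-Ra)/400 = 300/400 = 0.75
10^0.75 = 5.623413
Ea = 1/(1 + 5.623413) = 1/6.623413 = 0.1510

0.1510


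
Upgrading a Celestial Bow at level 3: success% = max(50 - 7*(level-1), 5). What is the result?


raw_rate = 50 - 7 * (3 - 1)
= 50 - 7 * 2
= 50 - 14
= 36
Apply floor: max(36, 5) = 36%

36%


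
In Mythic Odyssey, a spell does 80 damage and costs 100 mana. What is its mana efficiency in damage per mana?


Efficiency = damage / mana
= 80 / 100
= 0.80

0.80 dmg/mana


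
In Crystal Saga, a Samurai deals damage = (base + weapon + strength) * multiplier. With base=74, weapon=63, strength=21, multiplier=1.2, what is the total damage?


Sum base + weapon + str = 74 + 63 + 21 = 158
Multiply by 1.2:
158 * 1.2 = 189.6

189.6 damage


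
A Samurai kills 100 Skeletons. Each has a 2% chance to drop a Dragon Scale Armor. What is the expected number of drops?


Expected drops = kills * (drop_rate / 100)
= 100 * (2 / 100)
= 100 * 0.02
= 2.0

2.0 drops


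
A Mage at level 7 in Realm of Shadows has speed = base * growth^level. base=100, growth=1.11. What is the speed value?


value = base * growth^level
= 100 * 1.11^7
= 100 * 2.07616
= 207.62

207.62 speed


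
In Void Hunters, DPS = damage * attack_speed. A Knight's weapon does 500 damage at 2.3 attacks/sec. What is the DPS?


DPS = damage * attack_speed
= 500 * 2.3
= 1150.0

1150.0 DPS


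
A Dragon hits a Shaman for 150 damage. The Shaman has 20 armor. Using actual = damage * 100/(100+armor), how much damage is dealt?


actual = 150 * 100 / (100 + 20)
= 150 * 100 / 120
= 15000 / 120
= 125.00

125.00 damage


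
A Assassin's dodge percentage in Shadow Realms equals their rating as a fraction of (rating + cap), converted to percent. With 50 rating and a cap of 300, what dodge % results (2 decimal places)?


dodge% = 50 / (50 + 300) * 100
= 50 / 350 * 100
= 0.142857 * 100
= 14.29%

14.29%


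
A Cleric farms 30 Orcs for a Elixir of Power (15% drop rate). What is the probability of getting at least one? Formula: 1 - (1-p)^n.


P(at least one) = 1 - P(none) = 1 - (1-p)^n
p = 15/100 = 0.15
1 - p = 0.85
(1 - p)^30 = 0.85^30 = 0.007631
P(at least one) = 1 - 0.007631 = 0.9924

0.9924


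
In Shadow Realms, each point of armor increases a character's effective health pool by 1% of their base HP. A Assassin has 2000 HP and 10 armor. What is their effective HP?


EHP = 2000 * (1 + 10/100)
= 2000 * (1 + 0.1)
= 2000 * 1.1
= 2200.0

2200.0 EHP


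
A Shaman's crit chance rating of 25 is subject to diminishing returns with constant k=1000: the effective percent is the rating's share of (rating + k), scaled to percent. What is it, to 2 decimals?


effective% = rating / (rating + k) * 100
= 25 / (25 + 1000) * 100
= 25 / 1025 * 100
= 0.02439 * 100
= 2.44%

2.44%


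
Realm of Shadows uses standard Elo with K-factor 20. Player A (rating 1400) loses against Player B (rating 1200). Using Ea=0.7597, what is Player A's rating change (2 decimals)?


Elo update: delta = K * (S - Ea), where S = 0 (loses)
S - Ea = 0 - 0.7597 = -0.7597
Rating change = 20 * -0.7597
= -15.19

-15.19 rating points


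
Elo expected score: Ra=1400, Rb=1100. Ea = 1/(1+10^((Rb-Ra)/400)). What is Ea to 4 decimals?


Elo expected score: Ea = 1/(1 + 10^((Rb-Ra)/400))
Rb - Ra = 1100 - 1400 = -300
(Rb-Ra)/400 = -300/400 = -0.75
10^-0.75 = 0.177828
Ea = 1/(1 + 0.177828) = 1/1.177828 = 0.8490

0.8490


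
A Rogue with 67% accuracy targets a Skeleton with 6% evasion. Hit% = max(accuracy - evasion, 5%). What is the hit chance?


accuracy - evasion = 67 - 6 = 61
Apply floor: max(61, 5) = 61
Hit chance = 61%

61%


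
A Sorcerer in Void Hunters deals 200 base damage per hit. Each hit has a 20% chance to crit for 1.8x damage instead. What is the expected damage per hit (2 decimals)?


E[dmg] = base * (1 + crit_chance * (crit_mult - 1))
cc as decimal = 20/100 = 0.2
cm - 1 = 1.8 - 1 = 0.8
Bonus factor = 0.2 * 0.8 = 0.16
Total multiplier = 1 + 0.16 = 1.16
Expected damage = 200 * 1.16 = 232.00

232.00 damage


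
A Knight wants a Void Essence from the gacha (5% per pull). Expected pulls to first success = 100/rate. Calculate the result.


Expected pulls for a geometric distribution = 1/p = 100 / rate%
= 100 / 5
= 20.0

20.0 pulls


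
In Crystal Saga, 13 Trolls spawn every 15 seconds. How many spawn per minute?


Spawns per minute = count * (60 / interval)
= 13 * (60 / 15)
= 13 * 4.0
= 52.0

52.0 per minute


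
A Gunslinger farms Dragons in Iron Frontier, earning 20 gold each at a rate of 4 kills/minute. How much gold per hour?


Gold per minute = 20 * 4 = 80
Gold per hour = 80 * 60 = 4800

4800 gold/hour


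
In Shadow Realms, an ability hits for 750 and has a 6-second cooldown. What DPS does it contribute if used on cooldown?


DPS = damage / cooldown
= 750 / 6
= 125.00

125.00 DPS


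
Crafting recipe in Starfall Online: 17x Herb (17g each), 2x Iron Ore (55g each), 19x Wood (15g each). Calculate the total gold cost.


Cost breakdown:
  Herb: 17 * 17 = 289
  Iron Ore: 2 * 55 = 110
  Wood: 19 * 15 = 285
Total = 289 + 110 + 285 = 684

684 gold


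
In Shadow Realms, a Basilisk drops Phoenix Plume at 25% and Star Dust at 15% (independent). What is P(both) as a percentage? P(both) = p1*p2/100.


For independent events, P(both) = P(A) * P(B)
= 25% * 15%
= 375 / 100 %
= 3.75%

3.75%


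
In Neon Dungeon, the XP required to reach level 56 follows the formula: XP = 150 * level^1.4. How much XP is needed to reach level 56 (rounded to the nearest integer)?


XP = 150 * level^1.4
Substitute level = 56:
XP = 150 * 56^1.4
= 150 * 280.1968
= 42030

42030 XP


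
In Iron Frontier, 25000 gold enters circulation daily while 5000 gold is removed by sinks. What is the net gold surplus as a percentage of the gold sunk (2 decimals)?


Net gold = 25000 - 5000 = 20000
Inflation rate = net / sunk * 100 = 20000 / 5000 * 100
= 4.0 * 100
= 400.00%

400.00%


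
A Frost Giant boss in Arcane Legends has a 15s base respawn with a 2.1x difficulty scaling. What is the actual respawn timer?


Respawn time = base * multiplier
= 15 * 2.1
= 31.5 seconds

31.5 seconds


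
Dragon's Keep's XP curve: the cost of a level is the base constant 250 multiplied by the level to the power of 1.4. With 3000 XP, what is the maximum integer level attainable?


XP = 250 * level^1.4, so level = (XP / 250)^(1/1.4)
= (3000 / 250)^(1/1.4)
= 12.0^0.7143
= 5.8999
Floor: level = 5

level 5


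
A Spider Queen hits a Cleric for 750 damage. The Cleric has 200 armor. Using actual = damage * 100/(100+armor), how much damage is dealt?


actual = 750 * 100 / (100 + 200)
= 750 * 100 / 300
= 75000 / 300
= 250.00

250.00 damage


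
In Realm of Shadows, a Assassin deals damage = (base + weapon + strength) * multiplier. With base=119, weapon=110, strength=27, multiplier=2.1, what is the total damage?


Sum base + weapon + str = 119 + 110 + 27 = 256
Multiply by 2.1:
256 * 2.1 = 537.6

537.6 damage


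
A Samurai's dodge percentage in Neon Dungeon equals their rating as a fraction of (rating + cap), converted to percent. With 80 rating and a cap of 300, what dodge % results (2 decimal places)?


dodge% = 80 / (80 + 300) * 100
= 80 / 380 * 100
= 0.210526 * 100
= 21.05%

21.05%


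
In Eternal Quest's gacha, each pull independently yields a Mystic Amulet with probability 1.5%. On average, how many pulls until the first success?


Expected pulls for a geometric distribution = 1/p = 100 / rate%
= 100 / 1.5
= 66.67

66.67 pulls


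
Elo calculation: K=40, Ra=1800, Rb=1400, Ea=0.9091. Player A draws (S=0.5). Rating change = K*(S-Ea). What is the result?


Elo update: delta = K * (S - Ea), where S = 0.5 (draws)
S - Ea = 0.5 - 0.9091 = -0.4091
Rating change = 40 * -0.4091
= -16.36

-16.36 rating points


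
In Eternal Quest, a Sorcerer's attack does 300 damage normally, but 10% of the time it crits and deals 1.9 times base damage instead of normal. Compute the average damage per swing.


E[dmg] = base * (1 + crit_chance * (crit_mult - 1))
cc as decimal = 10/100 = 0.1
cm - 1 = 1.9 - 1 = 0.9
Bonus factor = 0.1 * 0.9 = 0.09
Total multiplier = 1 + 0.09 = 1.09
Expected damage = 300 * 1.09 = 327.00

327.00 damage


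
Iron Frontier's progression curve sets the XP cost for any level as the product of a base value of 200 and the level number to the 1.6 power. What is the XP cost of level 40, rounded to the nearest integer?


XP = 200 * level^1.6
Substitute level = 40:
XP = 200 * 40^1.6
= 200 * 365.844
= 73169

73169 XP


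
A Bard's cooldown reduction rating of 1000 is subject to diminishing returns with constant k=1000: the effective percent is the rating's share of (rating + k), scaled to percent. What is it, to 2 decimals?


effective% = rating / (rating + k) * 100
= 1000 / (1000 + 1000) * 100
= 1000 / 2000 * 100
= 0.5 * 100
= 50.00%

50.00%


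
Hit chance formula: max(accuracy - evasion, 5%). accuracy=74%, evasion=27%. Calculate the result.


accuracy - evasion = 74 - 27 = 47
Apply floor: max(47, 5) = 47
Hit chance = 47%

47%


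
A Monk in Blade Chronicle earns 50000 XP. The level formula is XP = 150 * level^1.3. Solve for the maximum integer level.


XP = 150 * level^1.3, so level = (XP / 150)^(1/1.3)
= (50000 / 150)^(1/1.3)
= 333.3333^0.7692
= 87.232
Floor: level = 87

level 87


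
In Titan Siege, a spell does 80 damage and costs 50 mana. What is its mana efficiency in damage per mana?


Efficiency = damage / mana
= 80 / 50
= 1.60

1.60 dmg/mana


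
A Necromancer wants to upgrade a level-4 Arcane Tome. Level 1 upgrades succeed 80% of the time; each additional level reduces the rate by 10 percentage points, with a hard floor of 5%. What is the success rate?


raw_rate = 80 - 10 * (4 - 1)
= 80 - 10 * 3
= 80 - 30
= 50
Apply floor: max(50, 5) = 50%

50%


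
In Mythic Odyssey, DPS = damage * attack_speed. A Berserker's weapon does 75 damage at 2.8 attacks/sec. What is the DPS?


DPS = damage * attack_speed
= 75 * 2.8
= 210.0

210.0 DPS


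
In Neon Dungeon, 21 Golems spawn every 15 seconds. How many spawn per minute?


Spawns per minute = count * (60 / interval)
= 21 * (60 / 15)
= 21 * 4.0
= 84.0

84.0 per minute


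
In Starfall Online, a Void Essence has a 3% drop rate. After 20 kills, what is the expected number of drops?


Expected drops = kills * (drop_rate / 100)
= 20 * (3 / 100)
= 20 * 0.03
= 0.6

0.6 drops


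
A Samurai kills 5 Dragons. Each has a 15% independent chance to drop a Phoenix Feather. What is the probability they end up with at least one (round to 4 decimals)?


P(at least one) = 1 - P(none) = 1 - (1-p)^n
p = 15/100 = 0.15
1 - p = 0.85
(1 - p)^5 = 0.85^5 = 0.443705
P(at least one) = 1 - 0.443705 = 0.5563

0.5563


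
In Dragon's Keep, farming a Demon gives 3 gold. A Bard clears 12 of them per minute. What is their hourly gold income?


Gold per minute = 3 * 12 = 36
Gold per hour = 36 * 60 = 2160

2160 gold/hour


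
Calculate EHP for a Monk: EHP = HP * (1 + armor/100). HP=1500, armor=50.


EHP = 1500 * (1 + 50/100)
= 1500 * (1 + 0.5)
= 1500 * 1.5
= 2250.0

2250.0 EHP


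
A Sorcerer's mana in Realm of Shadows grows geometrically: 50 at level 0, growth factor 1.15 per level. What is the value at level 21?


value = base * growth^level
= 50 * 1.15^21
= 50 * 18.821518
= 941.08

941.08 mana


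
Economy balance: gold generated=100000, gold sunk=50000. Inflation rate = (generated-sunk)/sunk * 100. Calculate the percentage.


Net gold = 100000 - 50000 = 50000
Inflation rate = net / sunk * 100 = 50000 / 50000 * 100
= 1.0 * 100
= 100.00%

100.00%


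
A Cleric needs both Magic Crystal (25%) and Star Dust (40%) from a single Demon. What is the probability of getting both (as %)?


For independent events, P(both) = P(A) * P(B)
= 25% * 40%
= 1000 / 100 %
= 10.0%

10.0%


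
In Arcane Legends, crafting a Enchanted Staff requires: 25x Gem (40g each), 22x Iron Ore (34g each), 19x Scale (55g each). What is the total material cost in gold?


Cost breakdown:
  Gem: 25 * 40 = 1000
  Iron Ore: 22 * 34 = 748
  Scale: 19 * 55 = 1045
Total = 1000 + 748 + 1045 = 2793

2793 gold


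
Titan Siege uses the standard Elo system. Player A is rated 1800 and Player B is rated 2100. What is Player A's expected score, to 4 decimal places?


Elo expected score: Ea = 1/(1 + 10^((Rb-Ra)/400))
Rb - Ra = 2100 - 1800 = 300
(Rb-Ra)/400 = 300/400 = 0.75
10^0.75 = 5.623413
Ea = 1/(1 + 5.623413) = 1/6.623413 = 0.1510

0.1510


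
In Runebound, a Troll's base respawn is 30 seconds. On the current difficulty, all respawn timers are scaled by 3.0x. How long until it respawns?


Respawn time = base * multiplier
= 30 * 3.0
= 90.0 seconds

90.0 seconds


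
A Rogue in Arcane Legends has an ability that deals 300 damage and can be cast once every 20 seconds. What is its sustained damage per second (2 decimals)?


DPS = damage / cooldown
= 300 / 20
= 15.00

15.00 DPS


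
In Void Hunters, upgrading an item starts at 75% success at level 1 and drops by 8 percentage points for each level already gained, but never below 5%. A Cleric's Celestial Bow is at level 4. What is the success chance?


raw_rate = 75 - 8 * (4 - 1)
= 75 - 8 * 3
= 75 - 24
= 51
Apply floor: max(51, 5) = 51%

51%


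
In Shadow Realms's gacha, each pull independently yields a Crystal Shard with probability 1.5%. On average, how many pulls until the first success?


Expected pulls for a geometric distribution = 1/p = 100 / rate%
= 100 / 1.5
= 66.67

66.67 pulls


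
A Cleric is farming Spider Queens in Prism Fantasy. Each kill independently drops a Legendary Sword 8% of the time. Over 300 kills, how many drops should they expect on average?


Expected drops = kills * (drop_rate / 100)
= 300 * (8 / 100)
= 300 * 0.08
= 24.0

24.0 drops


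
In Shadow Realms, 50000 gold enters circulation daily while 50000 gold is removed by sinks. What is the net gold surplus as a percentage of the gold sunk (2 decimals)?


Net gold = 50000 - 50000 = 0
Inflation rate = net / sunk * 100 = 0 / 50000 * 100
= 0.0 * 100
= 0.00%

0.00%


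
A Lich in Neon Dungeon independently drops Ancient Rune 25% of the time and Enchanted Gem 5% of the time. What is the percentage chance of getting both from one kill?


For independent events, P(both) = P(A) * P(B)
= 25% * 5%
= 125 / 100 %
= 1.25%

1.25%


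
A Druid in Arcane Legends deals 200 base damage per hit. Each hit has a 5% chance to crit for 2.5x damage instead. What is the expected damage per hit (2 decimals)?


E[dmg] = base * (1 + crit_chance * (crit_mult - 1))
cc as decimal = 5/100 = 0.05
cm - 1 = 2.5 - 1 = 1.5
Bonus factor = 0.05 * 1.5 = 0.075
Total multiplier = 1 + 0.075 = 1.075
Expected damage = 200 * 1.075 = 215.00

215.00 damage


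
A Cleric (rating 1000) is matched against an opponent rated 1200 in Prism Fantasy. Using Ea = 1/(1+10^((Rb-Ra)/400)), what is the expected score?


Elo expected score: Ea = 1/(1 + 10^((Rb-Ra)/400))
Rb - Ra = 1200 - 1000 = 200
(Rb-Ra)/400 = 200/400 = 0.5
10^0.5 = 3.162278
Ea = 1/(1 + 3.162278) = 1/4.162278 = 0.2403

0.2403


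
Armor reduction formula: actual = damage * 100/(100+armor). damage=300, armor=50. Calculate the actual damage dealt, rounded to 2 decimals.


actual = 300 * 100 / (100 + 50)
= 300 * 100 / 150
= 30000 / 150
= 200.00

200.00 damage


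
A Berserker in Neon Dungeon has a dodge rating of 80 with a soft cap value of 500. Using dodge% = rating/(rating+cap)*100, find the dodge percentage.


dodge% = 80 / (80 + 500) * 100
= 80 / 580 * 100
= 0.137931 * 100
= 13.79%

13.79%


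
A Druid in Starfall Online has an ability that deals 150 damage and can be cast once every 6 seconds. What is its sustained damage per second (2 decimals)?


DPS = damage / cooldown
= 150 / 6
= 25.00

25.00 DPS


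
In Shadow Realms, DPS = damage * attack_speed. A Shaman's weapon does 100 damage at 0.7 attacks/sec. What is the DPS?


DPS = damage * attack_speed
= 100 * 0.7
= 70.0

70.0 DPS


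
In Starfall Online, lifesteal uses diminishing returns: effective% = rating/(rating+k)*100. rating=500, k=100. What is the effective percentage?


effective% = rating / (rating + k) * 100
= 500 / (500 + 100) * 100
= 500 / 600 * 100
= 0.833333 * 100
= 83.33%

83.33%


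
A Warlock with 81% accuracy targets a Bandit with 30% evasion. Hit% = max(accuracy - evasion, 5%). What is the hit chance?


accuracy - evasion = 81 - 30 = 51
Apply floor: max(51, 5) = 51
Hit chance = 51%

51%


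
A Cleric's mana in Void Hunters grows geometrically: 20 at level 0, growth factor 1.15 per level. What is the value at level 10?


value = base * growth^level
= 20 * 1.15^10
= 20 * 4.045558
= 80.91

80.91 mana


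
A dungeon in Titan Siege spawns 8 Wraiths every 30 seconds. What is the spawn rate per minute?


Spawns per minute = count * (60 / interval)
= 8 * (60 / 30)
= 8 * 2.0
= 16.0

16.0 per minute


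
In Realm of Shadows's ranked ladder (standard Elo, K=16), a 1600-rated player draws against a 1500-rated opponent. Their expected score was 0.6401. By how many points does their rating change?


Elo update: delta = K * (S - Ea), where S = 0.5 (draws)
S - Ea = 0.5 - 0.6401 = -0.1401
Rating change = 16 * -0.1401
= -2.24

-2.24 rating points


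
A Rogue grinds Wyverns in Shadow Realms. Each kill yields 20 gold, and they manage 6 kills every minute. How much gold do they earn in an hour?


Gold per minute = 20 * 6 = 120
Gold per hour = 120 * 60 = 7200

7200 gold/hour


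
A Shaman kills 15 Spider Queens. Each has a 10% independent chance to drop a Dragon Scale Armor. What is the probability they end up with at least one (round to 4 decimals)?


P(at least one) = 1 - P(none) = 1 - (1-p)^n
p = 10/100 = 0.1
1 - p = 0.9
(1 - p)^15 = 0.9^15 = 0.205891
P(at least one) = 1 - 0.205891 = 0.7941

0.7941


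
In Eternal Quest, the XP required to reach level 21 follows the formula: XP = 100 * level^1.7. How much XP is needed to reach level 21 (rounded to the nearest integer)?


XP = 100 * level^1.7
Substitute level = 21:
XP = 100 * 21^1.7
= 100 * 176.9183
= 17692

17692 XP


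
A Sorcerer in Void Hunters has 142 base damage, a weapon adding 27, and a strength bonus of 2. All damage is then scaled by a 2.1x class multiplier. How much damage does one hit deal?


Sum base + weapon + str = 142 + 27 + 2 = 171
Multiply by 2.1:
171 * 2.1 = 359.1

359.1 damage


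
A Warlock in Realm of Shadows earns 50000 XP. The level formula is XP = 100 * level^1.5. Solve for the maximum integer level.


XP = 100 * level^1.5, so level = (XP / 100)^(1/1.5)
= (50000 / 100)^(1/1.5)
= 500.0^0.6667
= 62.9961
Floor: level = 62

level 62


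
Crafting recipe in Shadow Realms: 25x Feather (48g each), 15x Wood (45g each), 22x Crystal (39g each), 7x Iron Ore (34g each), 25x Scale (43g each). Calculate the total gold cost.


Cost breakdown:
  Feather: 25 * 48 = 1200
  Wood: 15 * 45 = 675
  Crystal: 22 * 39 = 858
  Iron Ore: 7 * 34 = 238
  Scale: 25 * 43 = 1075
Total = 1200 + 675 + 858 + 238 + 1075 = 4046

4046 gold


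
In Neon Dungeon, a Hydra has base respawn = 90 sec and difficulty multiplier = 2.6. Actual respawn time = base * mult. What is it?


Respawn time = base * multiplier
= 90 * 2.6
= 234.0 seconds

234.0 seconds


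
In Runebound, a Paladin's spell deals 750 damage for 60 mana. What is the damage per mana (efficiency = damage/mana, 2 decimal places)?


Efficiency = damage / mana
= 750 / 60
= 12.50

12.50 dmg/mana


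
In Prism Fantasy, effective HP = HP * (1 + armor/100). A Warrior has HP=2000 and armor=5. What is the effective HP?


EHP = 2000 * (1 + 5/100)
= 2000 * (1 + 0.05)
= 2000 * 1.05
= 2100.0

2100.0 EHP


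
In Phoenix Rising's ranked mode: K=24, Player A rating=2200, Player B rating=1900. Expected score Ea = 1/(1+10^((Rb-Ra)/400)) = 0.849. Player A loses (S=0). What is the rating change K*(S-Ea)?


Elo update: delta = K * (S - Ea), where S = 0 (loses)
S - Ea = 0 - 0.849 = -0.849
Rating change = 24 * -0.849
= -20.38

-20.38 rating points


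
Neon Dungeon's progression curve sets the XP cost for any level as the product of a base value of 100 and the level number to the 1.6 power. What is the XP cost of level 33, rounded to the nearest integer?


XP = 100 * level^1.6
Substitute level = 33:
XP = 100 * 33^1.6
= 100 * 268.9195
= 26892

26892 XP


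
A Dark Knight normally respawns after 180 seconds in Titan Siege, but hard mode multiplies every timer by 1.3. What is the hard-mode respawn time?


Respawn time = base * multiplier
= 180 * 1.3
= 234.0 seconds

234.0 seconds


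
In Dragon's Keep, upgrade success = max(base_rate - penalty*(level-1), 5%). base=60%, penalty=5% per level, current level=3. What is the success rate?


raw_rate = 60 - 5 * (3 - 1)
= 60 - 5 * 2
= 60 - 10
= 50
Apply floor: max(50, 5) = 50%

50%


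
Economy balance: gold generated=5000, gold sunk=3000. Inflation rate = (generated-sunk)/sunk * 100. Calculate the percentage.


Net gold = 5000 - 3000 = 2000
Inflation rate = net / sunk * 100 = 2000 / 3000 * 100
= 0.666667 * 100
= 66.67%

66.67%


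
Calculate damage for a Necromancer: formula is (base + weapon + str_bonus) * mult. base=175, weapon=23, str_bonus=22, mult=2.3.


Sum base + weapon + str = 175 + 23 + 22 = 220
Multiply by 2.3:
220 * 2.3 = 506.0

506.0 damage


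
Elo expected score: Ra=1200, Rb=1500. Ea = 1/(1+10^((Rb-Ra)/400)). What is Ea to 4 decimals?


Elo expected score: Ea = 1/(1 + 10^((Rb-Ra)/400))
Rb - Ra = 1500 - 1200 = 300
(Rb-Ra)/400 = 300/400 = 0.75
10^0.75 = 5.623413
Ea = 1/(1 + 5.623413) = 1/6.623413 = 0.1510

0.1510


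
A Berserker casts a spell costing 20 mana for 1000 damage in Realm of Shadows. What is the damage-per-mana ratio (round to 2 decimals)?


Efficiency = damage / mana
= 1000 / 20
= 50.00

50.00 dmg/mana


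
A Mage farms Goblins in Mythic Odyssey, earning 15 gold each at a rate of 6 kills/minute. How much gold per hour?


Gold per minute = 15 * 6 = 90
Gold per hour = 90 * 60 = 5400

5400 gold/hour


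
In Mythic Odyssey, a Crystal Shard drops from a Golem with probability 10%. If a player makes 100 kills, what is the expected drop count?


Expected drops = kills * (drop_rate / 100)
= 100 * (10 / 100)
= 100 * 0.1
= 10.0

10.0 drops


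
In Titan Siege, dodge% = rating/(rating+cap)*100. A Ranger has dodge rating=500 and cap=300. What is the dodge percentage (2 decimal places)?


dodge% = 500 / (500 + 300) * 100
= 500 / 800 * 100
= 0.625 * 100
= 62.50%

62.50%


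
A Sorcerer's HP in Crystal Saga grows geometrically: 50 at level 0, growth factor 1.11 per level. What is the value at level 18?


value = base * growth^level
= 50 * 1.11^18
= 50 * 6.543553
= 327.18

327.18 HP


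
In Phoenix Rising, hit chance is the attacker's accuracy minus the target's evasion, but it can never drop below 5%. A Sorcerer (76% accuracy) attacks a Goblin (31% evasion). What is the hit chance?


accuracy - evasion = 76 - 31 = 45
Apply floor: max(45, 5) = 45
Hit chance = 45%

45%


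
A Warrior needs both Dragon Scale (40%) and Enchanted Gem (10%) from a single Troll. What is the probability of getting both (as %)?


For independent events, P(both) = P(A) * P(B)
= 40% * 10%
= 400 / 100 %
= 4.0%

4.0%


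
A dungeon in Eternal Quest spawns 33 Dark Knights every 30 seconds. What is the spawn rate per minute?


Spawns per minute = count * (60 / interval)
= 33 * (60 / 30)
= 33 * 2.0
= 66.0

66.0 per minute


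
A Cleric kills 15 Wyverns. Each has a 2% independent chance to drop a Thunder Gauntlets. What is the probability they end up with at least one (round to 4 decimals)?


P(at least one) = 1 - P(none) = 1 - (1-p)^n
p = 2/100 = 0.02
1 - p = 0.98
(1 - p)^15 = 0.98^15 = 0.738569
P(at least one) = 1 - 0.738569 = 0.2614

0.2614


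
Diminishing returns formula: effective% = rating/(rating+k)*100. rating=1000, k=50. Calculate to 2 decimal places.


effective% = rating / (rating + k) * 100
= 1000 / (1000 + 50) * 100
= 1000 / 1050 * 100
= 0.952381 * 100
= 95.24%

95.24%


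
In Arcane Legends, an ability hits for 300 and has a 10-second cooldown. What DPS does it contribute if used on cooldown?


DPS = damage / cooldown
= 300 / 10
= 30.00

30.00 DPS


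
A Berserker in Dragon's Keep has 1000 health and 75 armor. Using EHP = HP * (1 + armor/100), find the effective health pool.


EHP = 1000 * (1 + 75/100)
= 1000 * (1 + 0.75)
= 1000 * 1.75
= 1750.0

1750.0 EHP


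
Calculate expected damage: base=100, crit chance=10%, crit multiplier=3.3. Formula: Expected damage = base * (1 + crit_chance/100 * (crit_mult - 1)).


E[dmg] = base * (1 + crit_chance * (crit_mult - 1))
cc as decimal = 10/100 = 0.1
cm - 1 = 3.3 - 1 = 2.3
Bonus factor = 0.1 * 2.3 = 0.23
Total multiplier = 1 + 0.23 = 1.23
Expected damage = 100 * 1.23 = 123.00

123.00 damage


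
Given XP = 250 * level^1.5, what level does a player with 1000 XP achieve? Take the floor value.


XP = 250 * level^1.5, so level = (XP / 250)^(1/1.5)
= (1000 / 250)^(1/1.5)
= 4.0^0.6667
= 2.5198
Floor: level = 2

level 2


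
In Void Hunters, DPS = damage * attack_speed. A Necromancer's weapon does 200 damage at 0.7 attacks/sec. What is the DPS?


DPS = damage * attack_speed
= 200 * 0.7
= 140.0

140.0 DPS


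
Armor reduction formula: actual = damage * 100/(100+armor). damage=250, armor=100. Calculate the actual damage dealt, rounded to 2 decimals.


actual = 250 * 100 / (100 + 100)
= 250 * 100 / 200
= 25000 / 200
= 125.00

125.00 damage


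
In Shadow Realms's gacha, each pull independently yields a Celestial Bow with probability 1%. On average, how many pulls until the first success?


Expected pulls for a geometric distribution = 1/p = 100 / rate%
= 100 / 1
= 100.0

100.0 pulls


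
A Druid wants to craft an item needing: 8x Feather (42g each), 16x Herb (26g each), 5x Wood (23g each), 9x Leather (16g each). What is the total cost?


Cost breakdown:
  Feather: 8 * 42 = 336
  Herb: 16 * 26 = 416
  Wood: 5 * 23 = 115
  Leather: 9 * 16 = 144
Total = 336 + 416 + 115 + 144 = 1011

1011 gold


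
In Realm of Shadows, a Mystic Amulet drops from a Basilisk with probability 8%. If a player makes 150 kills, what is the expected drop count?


Expected drops = kills * (drop_rate / 100)
= 150 * (8 / 100)
= 150 * 0.08
= 12.0

12.0 drops


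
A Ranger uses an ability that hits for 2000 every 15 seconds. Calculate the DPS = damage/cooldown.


DPS = damage / cooldown
= 2000 / 15
= 133.33

133.33 DPS


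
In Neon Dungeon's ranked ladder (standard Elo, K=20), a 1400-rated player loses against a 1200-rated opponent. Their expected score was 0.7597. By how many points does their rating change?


Elo update: delta = K * (S - Ea), where S = 0 (loses)
S - Ea = 0 - 0.7597 = -0.7597
Rating change = 20 * -0.7597
= -15.19

-15.19 rating points


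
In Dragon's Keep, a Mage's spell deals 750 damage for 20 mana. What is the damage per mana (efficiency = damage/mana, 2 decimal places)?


Efficiency = damage / mana
= 750 / 20
= 37.50

37.50 dmg/mana


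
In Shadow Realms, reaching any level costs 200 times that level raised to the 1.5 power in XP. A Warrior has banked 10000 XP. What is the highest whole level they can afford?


XP = 200 * level^1.5, so level = (XP / 200)^(1/1.5)
= (10000 / 200)^(1/1.5)
= 50.0^0.6667
= 13.5721
Floor: level = 13

level 13


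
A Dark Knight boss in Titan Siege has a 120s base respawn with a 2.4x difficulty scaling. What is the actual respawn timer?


Respawn time = base * multiplier
= 120 * 2.4
= 288.0 seconds

288.0 seconds


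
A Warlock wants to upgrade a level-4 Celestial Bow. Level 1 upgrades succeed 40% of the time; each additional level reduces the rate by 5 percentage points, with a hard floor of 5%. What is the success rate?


raw_rate = 40 - 5 * (4 - 1)
= 40 - 5 * 3
= 40 - 15
= 25
Apply floor: max(25, 5) = 25%

25%


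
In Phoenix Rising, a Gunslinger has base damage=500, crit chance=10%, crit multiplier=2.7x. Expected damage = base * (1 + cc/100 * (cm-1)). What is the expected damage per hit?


E[dmg] = base * (1 + crit_chance * (crit_mult - 1))
cc as decimal = 10/100 = 0.1
cm - 1 = 2.7 - 1 = 1.7
Bonus factor = 0.1 * 1.7 = 0.17
Total multiplier = 1 + 0.17 = 1.17
Expected damage = 500 * 1.17 = 585.00

585.00 damage


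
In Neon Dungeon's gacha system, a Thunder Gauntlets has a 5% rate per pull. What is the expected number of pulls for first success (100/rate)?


Expected pulls for a geometric distribution = 1/p = 100 / rate%
= 100 / 5
= 20.0

20.0 pulls


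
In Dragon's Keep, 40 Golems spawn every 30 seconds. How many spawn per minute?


Spawns per minute = count * (60 / interval)
= 40 * (60 / 30)
= 40 * 2.0
= 80.0

80.0 per minute


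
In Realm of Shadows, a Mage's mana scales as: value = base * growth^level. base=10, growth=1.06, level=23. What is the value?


value = base * growth^level
= 10 * 1.06^23
= 10 * 3.81975
= 38.20

38.20 mana


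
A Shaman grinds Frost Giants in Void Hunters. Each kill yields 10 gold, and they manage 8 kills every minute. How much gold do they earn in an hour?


Gold per minute = 10 * 8 = 80
Gold per hour = 80 * 60 = 4800

4800 gold/hour


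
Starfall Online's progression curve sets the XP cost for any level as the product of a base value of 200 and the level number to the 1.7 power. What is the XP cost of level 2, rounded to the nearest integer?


XP = 200 * level^1.7
Substitute level = 2:
XP = 200 * 2^1.7
= 200 * 3.249
= 650

650 XP


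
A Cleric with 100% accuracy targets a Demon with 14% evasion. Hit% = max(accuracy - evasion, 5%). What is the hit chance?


accuracy - evasion = 100 - 14 = 86
Apply floor: max(86, 5) = 86
Hit chance = 86%

86%


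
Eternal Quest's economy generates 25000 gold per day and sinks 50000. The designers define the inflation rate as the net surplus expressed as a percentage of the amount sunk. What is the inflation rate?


Net gold = 25000 - 50000 = -25000
Inflation rate = net / sunk * 100 = -25000 / 50000 * 100
= -0.5 * 100
= -50.00%

-50.00%


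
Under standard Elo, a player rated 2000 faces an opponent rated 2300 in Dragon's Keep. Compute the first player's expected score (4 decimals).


Elo expected score: Ea = 1/(1 + 10^((Rb-Ra)/400))
Rb - Ra = 2300 - 2000 = 300
(Rb-Ra)/400 = 300/400 = 0.75
10^0.75 = 5.623413
Ea = 1/(1 + 5.623413) = 1/6.623413 = 0.1510

0.1510


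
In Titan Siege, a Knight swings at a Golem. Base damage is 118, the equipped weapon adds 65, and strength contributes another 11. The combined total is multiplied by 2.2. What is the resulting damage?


Sum base + weapon + str = 118 + 65 + 11 = 194
Multiply by 2.2:
194 * 2.2 = 426.8

426.8 damage


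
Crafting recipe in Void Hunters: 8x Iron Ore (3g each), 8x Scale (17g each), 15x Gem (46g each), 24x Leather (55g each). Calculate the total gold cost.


Cost breakdown:
  Iron Ore: 8 * 3 = 24
  Scale: 8 * 17 = 136
  Gem: 15 * 46 = 690
  Leather: 24 * 55 = 1320
Total = 24 + 136 + 690 + 1320 = 2170

2170 gold


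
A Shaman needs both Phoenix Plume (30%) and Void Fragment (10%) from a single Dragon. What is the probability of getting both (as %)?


For independent events, P(both) = P(A) * P(B)
= 30% * 10%
= 300 / 100 %
= 3.0%

3.0%


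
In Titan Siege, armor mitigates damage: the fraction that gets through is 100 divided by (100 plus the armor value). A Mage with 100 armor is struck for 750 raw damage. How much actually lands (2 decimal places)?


actual = 750 * 100 / (100 + 100)
= 750 * 100 / 200
= 75000 / 200
= 375.00

375.00 damage


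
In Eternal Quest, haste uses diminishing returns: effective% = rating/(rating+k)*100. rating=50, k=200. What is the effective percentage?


effective% = rating / (rating + k) * 100
= 50 / (50 + 200) * 100
= 50 / 250 * 100
= 0.2 * 100
= 20.00%

20.00%


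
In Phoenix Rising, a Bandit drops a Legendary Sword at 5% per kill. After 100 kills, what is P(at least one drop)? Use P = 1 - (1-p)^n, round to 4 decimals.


P(at least one) = 1 - P(none) = 1 - (1-p)^n
p = 5/100 = 0.05
1 - p = 0.95
(1 - p)^100 = 0.95^100 = 0.005921
P(at least one) = 1 - 0.005921 = 0.9941

0.9941


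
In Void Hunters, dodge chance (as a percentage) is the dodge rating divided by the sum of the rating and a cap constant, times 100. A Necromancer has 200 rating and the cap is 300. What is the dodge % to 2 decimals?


dodge% = 200 / (200 + 300) * 100
= 200 / 500 * 100
= 0.4 * 100
= 40.00%

40.00%


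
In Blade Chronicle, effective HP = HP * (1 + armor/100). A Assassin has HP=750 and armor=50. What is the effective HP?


EHP = 750 * (1 + 50/100)
= 750 * (1 + 0.5)
= 750 * 1.5
= 1125.0

1125.0 EHP


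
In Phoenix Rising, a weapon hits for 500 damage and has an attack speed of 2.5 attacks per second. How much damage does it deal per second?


DPS = damage * attack_speed
= 500 * 2.5
= 1250.0

1250.0 DPS


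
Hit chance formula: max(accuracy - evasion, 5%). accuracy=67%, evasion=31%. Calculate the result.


accuracy - evasion = 67 - 31 = 36
Apply floor: max(36, 5) = 36
Hit chance = 36%

36%


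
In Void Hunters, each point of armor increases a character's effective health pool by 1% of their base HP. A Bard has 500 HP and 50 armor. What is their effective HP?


EHP = 500 * (1 + 50/100)
= 500 * (1 + 0.5)
= 500 * 1.5
= 750.0

750.0 EHP


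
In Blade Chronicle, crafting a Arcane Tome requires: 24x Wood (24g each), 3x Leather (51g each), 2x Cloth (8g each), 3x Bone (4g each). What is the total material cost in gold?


Cost breakdown:
  Wood: 24 * 24 = 576
  Leather: 3 * 51 = 153
  Cloth: 2 * 8 = 16
  Bone: 3 * 4 = 12
Total = 576 + 153 + 16 + 12 = 757

757 gold


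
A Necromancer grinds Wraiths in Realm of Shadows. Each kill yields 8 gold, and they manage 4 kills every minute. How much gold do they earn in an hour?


Gold per minute = 8 * 4 = 32
Gold per hour = 32 * 60 = 1920

1920 gold/hour


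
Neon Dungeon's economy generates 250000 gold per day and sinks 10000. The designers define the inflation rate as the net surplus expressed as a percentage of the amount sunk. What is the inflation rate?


Net gold = 250000 - 10000 = 240000
Inflation rate = net / sunk * 100 = 240000 / 10000 * 100
= 24.0 * 100
= 2400.00%

2400.00%


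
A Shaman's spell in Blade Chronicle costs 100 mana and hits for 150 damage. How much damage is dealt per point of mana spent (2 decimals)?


Efficiency = damage / mana
= 150 / 100
= 1.50

1.50 dmg/mana


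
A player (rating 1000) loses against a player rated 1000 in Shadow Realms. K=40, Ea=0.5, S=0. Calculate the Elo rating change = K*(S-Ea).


Elo update: delta = K * (S - Ea), where S = 0 (loses)
S - Ea = 0 - 0.5 = -0.5
Rating change = 40 * -0.5
= -20.00

-20.00 rating points


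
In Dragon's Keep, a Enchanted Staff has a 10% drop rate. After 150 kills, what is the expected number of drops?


Expected drops = kills * (drop_rate / 100)
= 150 * (10 / 100)
= 150 * 0.1
= 15.0

15.0 drops


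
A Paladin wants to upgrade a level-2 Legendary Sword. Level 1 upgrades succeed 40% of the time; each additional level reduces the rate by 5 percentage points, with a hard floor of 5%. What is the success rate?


raw_rate = 40 - 5 * (2 - 1)
= 40 - 5 * 1
= 40 - 5
= 35
Apply floor: max(35, 5) = 35%

35%


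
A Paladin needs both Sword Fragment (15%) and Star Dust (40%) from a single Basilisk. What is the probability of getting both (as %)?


For independent events, P(both) = P(A) * P(B)
= 15% * 40%
= 600 / 100 %
= 6.0%

6.0%


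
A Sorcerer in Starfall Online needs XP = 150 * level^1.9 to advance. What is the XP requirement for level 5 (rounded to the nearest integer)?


XP = 150 * level^1.9
Substitute level = 5:
XP = 150 * 5^1.9
= 150 * 21.2835
= 3193

3193 XP


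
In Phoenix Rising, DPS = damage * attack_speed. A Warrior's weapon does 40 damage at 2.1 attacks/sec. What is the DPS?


DPS = damage * attack_speed
= 40 * 2.1
= 84.0

84.0 DPS


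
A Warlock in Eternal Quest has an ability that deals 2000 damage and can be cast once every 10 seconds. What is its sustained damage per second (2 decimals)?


DPS = damage / cooldown
= 2000 / 10
= 200.00

200.00 DPS
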